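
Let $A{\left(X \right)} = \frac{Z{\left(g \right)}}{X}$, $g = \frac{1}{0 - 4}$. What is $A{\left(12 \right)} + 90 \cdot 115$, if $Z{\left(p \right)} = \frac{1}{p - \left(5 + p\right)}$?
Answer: $\frac{620999}{60} \approx 10350.0$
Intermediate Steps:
$g = - \frac{1}{4}$ ($g = \frac{1}{-4} = - \frac{1}{4} \approx -0.25$)
$Z{\left(p \right)} = - \frac{1}{5}$ ($Z{\left(p \right)} = \frac{1}{-5} = - \frac{1}{5}$)
$A{\left(X \right)} = - \frac{1}{5 X}$
$A{\left(12 \right)} + 90 \cdot 115 = - \frac{1}{5 \cdot 12} + 90 \cdot 115 = \left(- \frac{1}{5}\right) \frac{1}{12} + 10350 = - \frac{1}{60} + 10350 = \frac{620999}{60}$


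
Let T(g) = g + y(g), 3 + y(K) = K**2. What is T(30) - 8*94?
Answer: 175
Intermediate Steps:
y(K) = -3 + K**2
T(g) = -3 + g + g**2 (T(g) = g + (-3 + g**2) = -3 + g + g**2)
T(30) - 8*94 = (-3 + 30 + 30**2) - 8*94 = (-3 + 30 + 900) - 752 = 927 - 752 = 175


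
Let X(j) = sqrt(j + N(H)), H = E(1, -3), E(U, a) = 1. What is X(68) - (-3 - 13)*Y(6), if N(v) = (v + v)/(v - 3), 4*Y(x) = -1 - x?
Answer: -28 + sqrt(67) ≈ -19.815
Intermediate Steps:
H = 1
Y(x) = -1/4 - x/4 (Y(x) = (-1 - x)/4 = -1/4 - x/4)
N(v) = 2*v/(-3 + v) (N(v) = (2*v)/(-3 + v) = 2*v/(-3 + v))
X(j) = sqrt(-1 + j) (X(j) = sqrt(j + 2*1/(-3 + 1)) = sqrt(j + 2*1/(-2)) = sqrt(j + 2*1*(-1/2)) = sqrt(j - 1) = sqrt(-1 + j))
X(68) - (-3 - 13)*Y(6) = sqrt(-1 + 68) - (-3 - 13)*(-1/4 - 1/4*6) = sqrt(67) - (-16)*(-1/4 - 3/2) = sqrt(67) - (-16)*(-7)/4 = sqrt(67) - 1*28 = sqrt(67) - 28 = -28 + sqrt(67)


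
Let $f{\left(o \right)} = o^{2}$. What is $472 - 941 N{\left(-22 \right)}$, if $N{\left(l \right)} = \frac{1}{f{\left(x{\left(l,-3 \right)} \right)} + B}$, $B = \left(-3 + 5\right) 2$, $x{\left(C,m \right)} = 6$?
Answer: $\frac{17939}{40} \approx 448.48$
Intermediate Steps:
$B = 4$ ($B = 2 \cdot 2 = 4$)
$N{\left(l \right)} = \frac{1}{40}$ ($N{\left(l \right)} = \frac{1}{6^{2} + 4} = \frac{1}{36 + 4} = \frac{1}{40}$)
$472 - 941 N{\left(-22 \right)} = 472 - \frac{941}{40} = \frac{17939}{40}$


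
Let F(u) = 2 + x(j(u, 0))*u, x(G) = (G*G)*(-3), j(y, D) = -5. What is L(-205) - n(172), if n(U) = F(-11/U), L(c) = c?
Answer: -36429/172 ≈ -211.80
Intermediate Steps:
x(G) = -3*G**2 (x(G) = G**2*(-3) = -3*G**2)
F(u) = 2 - 75*u (F(u) = 2 + (-3*(-5)**2)*u = 2 + (-3*25)*u = 2 - 75*u)
n(U) = 2 + 825/U (n(U) = 2 - (-825)/U = 2 + 825/U)
L(-205) - n(172) = -205 - (2 + 825/172) = -205 - 1*1169/172 = -205 - 1169/172 = -36429/172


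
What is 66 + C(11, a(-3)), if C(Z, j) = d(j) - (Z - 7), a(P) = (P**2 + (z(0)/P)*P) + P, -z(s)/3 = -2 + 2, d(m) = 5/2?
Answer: 129/2 ≈ 64.500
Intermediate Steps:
d(m) = 5/2 (d(m) = 5*(1/2) = 5/2)
z(s) = 0 (z(s) = -3*(-2 + 2) = -3*0 = 0)
a(P) = P + P**2 (a(P) = (P**2 + (0/P)*P) + P = (P**2 + 0*P) + P = (P**2 + 0) + P = P**2 + P = P + P**2)
C(Z, j) = 19/2 - Z (C(Z, j) = 5/2 - (Z - 7) = 5/2 - (-7 + Z) = 5/2 + (7 - Z) = 19/2 - Z)
66 + C(11, a(-3)) = 66 + (19/2 - 1*11) = 66 + (19/2 - 11) = 66 - 3/2 = 129/2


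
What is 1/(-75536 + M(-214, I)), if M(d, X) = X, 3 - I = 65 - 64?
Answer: -1/75534 ≈ -1.3239e-5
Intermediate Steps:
I = 2 (I = 3 - (65 - 64) = 3 - 1*1 = 3 - 1 = 2)
1/(-75536 + M(-214, I)) = 1/(-75536 + 2) = 1/(-75534) = -1/75534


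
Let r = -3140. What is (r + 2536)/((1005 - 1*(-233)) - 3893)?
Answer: 604/2655 ≈ 0.22750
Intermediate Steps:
(r + 2536)/((1005 - 1*(-233)) - 3893) = (-3140 + 2536)/((1005 - 1*(-233)) - 3893) = -604/((1005 + 233) - 3893) = -604/(1238 - 3893) = -604/(-2655) = -604*(-1/2655) = 604/2655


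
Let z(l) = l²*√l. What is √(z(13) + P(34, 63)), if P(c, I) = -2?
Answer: √(-2 + 169*√13) ≈ 24.644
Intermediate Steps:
z(l) = l^(5/2)
√(z(13) + P(34, 63)) = √(13^(5/2) - 2) = √(169*√13 - 2) = √(-2 + 169*√13)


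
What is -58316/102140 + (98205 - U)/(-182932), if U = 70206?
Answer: -3381920093/4671168620 ≈ -0.72400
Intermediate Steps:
-58316/102140 + (98205 - U)/(-182932) = -58316/102140 + (98205 - 1*70206)/(-182932) = -58316*1/102140 + (98205 - 70206)*(-1/182932) = -14579/25535 + 27999*(-1/182932) = -14579/25535 - 27999/182932 = -3381920093/4671168620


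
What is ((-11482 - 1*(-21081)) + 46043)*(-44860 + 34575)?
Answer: -572277970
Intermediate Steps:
((-11482 - 1*(-21081)) + 46043)*(-44860 + 34575) = ((-11482 + 21081) + 46043)*(-10285) = (9599 + 46043)*(-10285) = 55642*(-10285) = -572277970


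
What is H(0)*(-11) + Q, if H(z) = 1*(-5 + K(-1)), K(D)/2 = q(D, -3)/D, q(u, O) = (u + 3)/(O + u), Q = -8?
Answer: 36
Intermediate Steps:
q(u, O) = (3 + u)/(O + u)
K(D) = 2*(3 + D)/(D*(-3 + D)) (K(D) = 2*(((3 + D)/(-3 + D))/D) = 2*((3 + D)/(D*(-3 + D))) = 2*(3 + D)/(D*(-3 + D)))
H(z) = -4 (H(z) = 1*(-5 + 2*(3 - 1)/(-1*(-3 - 1))) = 1*(-5 + 2*(-1)*2/(-4)) = 1*(-5 + 2*(-1)*(-¼)*2) = 1*(-5 + 1) = 1*(-4) = -4)
H(0)*(-11) + Q = -4*(-11) - 8 = 44 - 8 = 36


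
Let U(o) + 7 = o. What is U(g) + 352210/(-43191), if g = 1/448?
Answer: -293193865/19349568 ≈ -15.152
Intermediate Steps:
g = 1/448 ≈ 0.0022321
U(o) = -7 + o
U(g) + 352210/(-43191) = (-7 + 1/448) + 352210/(-43191) = -3135/448 + 352210*(-1/43191) = -3135/448 - 352210/43191 = -293193865/19349568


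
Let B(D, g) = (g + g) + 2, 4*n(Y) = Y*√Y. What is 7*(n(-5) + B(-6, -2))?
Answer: -14 - 35*I*√5/4 ≈ -14.0 - 19.566*I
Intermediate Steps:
n(Y) = Y^(3/2)/4 (n(Y) = (Y*√Y)/4 = Y^(3/2)/4)
B(D, g) = 2 + 2*g (B(D, g) = 2*g + 2 = 2 + 2*g)
7*(n(-5) + B(-6, -2)) = 7*((-5)^(3/2)/4 + (2 + 2*(-2))) = 7*((-5*I*√5)/4 + (2 - 4)) = 7*(-5*I*√5/4 - 2) = 7*(-2 - 5*I*√5/4) = -14 - 35*I*√5/4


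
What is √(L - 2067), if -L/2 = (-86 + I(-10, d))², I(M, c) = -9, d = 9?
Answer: I*√20117 ≈ 141.83*I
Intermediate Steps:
L = -18050 (L = -2*(-86 - 9)² = -2*(-95)² = -2*9025 = -18050)
√(L - 2067) = √(-18050 - 2067) = √(-20117) = I*√20117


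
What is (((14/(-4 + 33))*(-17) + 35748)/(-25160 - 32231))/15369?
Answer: -1036454/25579226091 ≈ -4.0519e-5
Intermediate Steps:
(((14/(-4 + 33))*(-17) + 35748)/(-25160 - 32231))/15369 = (((14/29)*(-17) + 35748)/(-57391))*(1/15369) = ((((1/29)*14)*(-17) + 35748)*(-1/57391))*(1/15369) = (((14/29)*(-17) + 35748)*(-1/57391))*(1/15369) = ((-238/29 + 35748)*(-1/57391))*(1/15369) = ((1036454/29)*(-1/57391))*(1/15369) = -1036454/1664339*1/15369 = -1036454/25579226091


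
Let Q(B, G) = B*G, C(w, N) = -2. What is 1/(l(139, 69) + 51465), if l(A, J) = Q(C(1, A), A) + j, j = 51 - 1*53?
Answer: 1/51185 ≈ 1.9537e-5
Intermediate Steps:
j = -2 (j = 51 - 53 = -2)
l(A, J) = -2 - 2*A (l(A, J) = -2*A - 2 = -2 - 2*A)
1/(l(139, 69) + 51465) = 1/((-2 - 2*139) + 51465) = 1/((-2 - 278) + 51465) = 1/(-280 + 51465) = 1/51185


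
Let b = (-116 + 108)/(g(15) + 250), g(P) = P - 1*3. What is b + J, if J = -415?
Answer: -54369/131 ≈ -415.03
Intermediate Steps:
g(P) = -3 + P (g(P) = P - 3 = -3 + P)
b = -4/131 (b = (-116 + 108)/((-3 + 15) + 250) = -8/(12 + 250) = -8/262 = -8*1/262 = -4/131 ≈ -0.030534)
b + J = -4/131 - 415 = -54369/131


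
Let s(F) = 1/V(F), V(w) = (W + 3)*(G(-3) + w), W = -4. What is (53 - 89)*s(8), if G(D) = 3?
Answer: 36/11 ≈ 3.2727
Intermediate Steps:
V(w) = -3 - w (V(w) = (-4 + 3)*(3 + w) = -(3 + w) = -3 - w)
s(F) = 1/(-3 - F)
(53 - 89)*s(8) = (53 - 89)*(-1/(3 + 8)) = -(-36)/11 = -36*(-1/11) = 36/11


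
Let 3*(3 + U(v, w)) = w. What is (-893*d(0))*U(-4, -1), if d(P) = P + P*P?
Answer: 0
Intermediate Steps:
U(v, w) = -3 + w/3
d(P) = P + P**2
(-893*d(0))*U(-4, -1) = (-893*0*(1 + 0))*(-3 + (1/3)*(-1)) = (-893*0*1)*(-3 - 1/3) = -893*0*(-10/3) = -47*0*(-10/3) = 0*(-10/3) = 0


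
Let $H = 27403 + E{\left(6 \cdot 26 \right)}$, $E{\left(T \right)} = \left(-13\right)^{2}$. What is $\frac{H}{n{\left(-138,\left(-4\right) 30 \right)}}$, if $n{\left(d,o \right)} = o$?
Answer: $- \frac{6893}{30} \approx -229.77$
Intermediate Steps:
$E{\left(T \right)} = 169$
$H = 27572$ ($H = 27403 + 169 = 27572$)
$\frac{H}{n{\left(-138,\left(-4\right) 30 \right)}} = \frac{27572}{\left(-4\right) 30} = \frac{27572}{-120} = 27572 \left(- \frac{1}{120}\right) = - \frac{6893}{30}$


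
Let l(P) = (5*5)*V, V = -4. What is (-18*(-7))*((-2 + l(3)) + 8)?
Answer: -11844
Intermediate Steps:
l(P) = -100 (l(P) = (5*5)*(-4) = 25*(-4) = -100)
(-18*(-7))*((-2 + l(3)) + 8) = (-18*(-7))*((-2 - 100) + 8) = 126*(-102 + 8) = 126*(-94) = -11844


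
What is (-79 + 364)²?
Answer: 81225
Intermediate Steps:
(-79 + 364)² = 285² = 81225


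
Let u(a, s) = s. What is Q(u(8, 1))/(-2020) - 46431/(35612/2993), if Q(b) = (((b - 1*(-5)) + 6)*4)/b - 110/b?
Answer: -70178279429/17984060 ≈ -3902.3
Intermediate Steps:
Q(b) = -110/b + (44 + 4*b)/b (Q(b) = (((b + 5) + 6)*4)/b - 110/b = (((5 + b) + 6)*4)/b - 110/b = ((11 + b)*4)/b - 110/b = (44 + 4*b)/b - 110/b = -110/b + (44 + 4*b)/b)
Q(u(8, 1))/(-2020) - 46431/(35612/2993) = (4 - 66/1)/(-2020) - 46431/(35612/2993) = (4 - 66*1)*(-1/2020) - 46431/(35612*(1/2993)) = (4 - 66)*(-1/2020) - 46431/35612/2993 = -62*(-1/2020) - 46431*2993/35612 = 31/1010 - 138967983/35612 = -70178279429/17984060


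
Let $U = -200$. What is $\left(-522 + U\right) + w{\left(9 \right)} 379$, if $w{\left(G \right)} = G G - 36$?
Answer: $16333$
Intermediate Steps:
$w{\left(G \right)} = -36 + G^{2}$ ($w{\left(G \right)} = G^{2} - 36 = -36 + G^{2}$)
$\left(-522 + U\right) + w{\left(9 \right)} 379 = \left(-522 - 200\right) + \left(-36 + 9^{2}\right) 379 = -722 + \left(-36 + 81\right) 379 = -722 + 45 \cdot 379 = -722 + 17055 = 16333$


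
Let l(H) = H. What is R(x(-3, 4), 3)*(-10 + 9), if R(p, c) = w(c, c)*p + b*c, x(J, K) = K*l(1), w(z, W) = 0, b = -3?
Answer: 9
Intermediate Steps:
x(J, K) = K (x(J, K) = K*1 = K)
R(p, c) = -3*c (R(p, c) = 0*p - 3*c = 0 - 3*c = -3*c)
R(x(-3, 4), 3)*(-10 + 9) = (-3*3)*(-10 + 9) = -9*(-1) = 9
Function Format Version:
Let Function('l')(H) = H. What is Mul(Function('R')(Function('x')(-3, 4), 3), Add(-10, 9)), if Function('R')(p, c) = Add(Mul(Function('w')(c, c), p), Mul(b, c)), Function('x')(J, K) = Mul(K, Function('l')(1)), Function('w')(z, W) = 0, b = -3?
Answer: 9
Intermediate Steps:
Function('x')(J, K) = K (Function('x')(J, K) = Mul(K, 1) = K)
Function('R')(p, c) = Mul(-3, c) (Function('R')(p, c) = Add(Mul(0, p), Mul(-3, c)) = Add(0, Mul(-3, c)) = Mul(-3, c))
Mul(Function('R')(Function('x')(-3, 4), 3), Add(-10, 9)) = Mul(Mul(-3, 3), Add(-10, 9)) = Mul(-9, -1) = 9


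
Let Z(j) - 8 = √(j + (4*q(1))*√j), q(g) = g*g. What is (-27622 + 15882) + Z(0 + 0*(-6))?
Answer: -11732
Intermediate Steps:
q(g) = g²
Z(j) = 8 + √(j + 4*√j) (Z(j) = 8 + √(j + (4*1²)*√j) = 8 + √(j + (4*1)*√j) = 8 + √(j + 4*√j))
(-27622 + 15882) + Z(0 + 0*(-6)) = (-27622 + 15882) + (8 + √((0 + 0*(-6)) + 4*√(0 + 0*(-6)))) = -11740 + (8 + √((0 + 0) + 4*√(0 + 0))) = -11740 + (8 + √(0 + 4*√0)) = -11740 + (8 + √(0 + 4*0)) = -11740 + (8 + √(0 + 0)) = -11740 + (8 + √0) = -11740 + (8 + 0) = -11740 + 8 = -11732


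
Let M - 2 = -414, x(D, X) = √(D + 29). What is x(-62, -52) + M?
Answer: -412 + I*√33 ≈ -412.0 + 5.7446*I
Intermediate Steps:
x(D, X) = √(29 + D)
M = -412 (M = 2 - 414 = -412)
x(-62, -52) + M = √(29 - 62) - 412 = √(-33) - 412 = I*√33 - 412 = -412 + I*√33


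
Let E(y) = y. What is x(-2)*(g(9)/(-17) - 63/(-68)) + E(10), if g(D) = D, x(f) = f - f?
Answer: 10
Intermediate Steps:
x(f) = 0
x(-2)*(g(9)/(-17) - 63/(-68)) + E(10) = 0*(9/(-17) - 63/(-68)) + 10 = 0*(9*(-1/17) - 63*(-1/68)) + 10 = 0*(-9/17 + 63/68) + 10 = 0*(27/68) + 10 = 0 + 10 = 10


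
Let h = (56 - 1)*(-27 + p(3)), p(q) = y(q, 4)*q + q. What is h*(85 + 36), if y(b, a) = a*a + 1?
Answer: 179685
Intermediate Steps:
y(b, a) = 1 + a**2 (y(b, a) = a**2 + 1 = 1 + a**2)
p(q) = 18*q (p(q) = (1 + 4**2)*q + q = (1 + 16)*q + q = 17*q + q = 18*q)
h = 1485 (h = (56 - 1)*(-27 + 18*3) = 55*(-27 + 54) = 55*27 = 1485)
h*(85 + 36) = 1485*(85 + 36) = 1485*121 = 179685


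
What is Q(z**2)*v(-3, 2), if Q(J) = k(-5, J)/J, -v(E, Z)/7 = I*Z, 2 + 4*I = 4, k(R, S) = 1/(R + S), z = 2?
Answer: 7/4 ≈ 1.7500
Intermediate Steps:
I = 1/2 (I = -1/2 + (1/4)*4 = -1/2 + 1 = 1/2 ≈ 0.50000)
v(E, Z) = -7*Z/2
Q(J) = 1/(J*(-5 + J)) (Q(J) = 1/((-5 + J)*J) = 1/(J*(-5 + J)))
Q(z**2)*v(-3, 2) = (1/((2**2)*(-5 + 2**2)))*(-7/2*2) = (1/(4*(-5 + 4)))*(-7) = ((1/4)/(-1))*(-7) = ((1/4)*(-1))*(-7) = -1/4*(-7) = 7/4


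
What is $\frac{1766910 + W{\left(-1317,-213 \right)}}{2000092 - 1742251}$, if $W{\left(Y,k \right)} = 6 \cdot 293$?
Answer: $\frac{589556}{85947} \approx 6.8595$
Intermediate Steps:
$W{\left(Y,k \right)} = 1758$
$\frac{1766910 + W{\left(-1317,-213 \right)}}{2000092 - 1742251} = \frac{1766910 + 1758}{2000092 - 1742251} = \frac{1768668}{257841} = 1768668 \cdot \frac{1}{257841} = \frac{589556}{85947}$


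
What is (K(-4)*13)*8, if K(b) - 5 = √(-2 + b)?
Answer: 520 + 104*I*√6 ≈ 520.0 + 254.75*I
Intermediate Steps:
K(b) = 5 + √(-2 + b)
(K(-4)*13)*8 = ((5 + √(-2 - 4))*13)*8 = ((5 + √(-6))*13)*8 = ((5 + I*√6)*13)*8 = (65 + 13*I*√6)*8 = 520 + 104*I*√6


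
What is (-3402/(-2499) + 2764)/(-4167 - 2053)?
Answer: -164539/370090 ≈ -0.44459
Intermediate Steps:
(-3402/(-2499) + 2764)/(-4167 - 2053) = (-3402*(-1/2499) + 2764)/(-6220) = (162/119 + 2764)*(-1/6220) = (329078/119)*(-1/6220) = -164539/370090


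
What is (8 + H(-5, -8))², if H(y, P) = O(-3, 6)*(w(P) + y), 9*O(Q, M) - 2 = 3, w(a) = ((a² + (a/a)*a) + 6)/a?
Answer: 121/144 ≈ 0.84028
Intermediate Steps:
w(a) = (6 + a + a²)/a (w(a) = ((a² + 1*a) + 6)/a = ((a² + a) + 6)/a = ((a + a²) + 6)/a = (6 + a + a²)/a)
O(Q, M) = 5/9 (O(Q, M) = 2/9 + (⅑)*3 = 2/9 + ⅓ = 5/9)
H(y, P) = 5/9 + 5*P/9 + 5*y/9 + 10/(3*P) (H(y, P) = 5*((1 + P + 6/P) + y)/9 = 5*(1 + P + y + 6/P)/9 = 5/9 + 5*P/9 + 5*y/9 + 10/(3*P))
(8 + H(-5, -8))² = (8 + (5/9)*(6 - 8*(-5) - 8*(1 - 8))/(-8))² = (8 + (5/9)*(-⅛)*(6 + 40 - 8*(-7)))² = (8 + (5/9)*(-⅛)*(6 + 40 + 56))² = (8 + (5/9)*(-⅛)*102)² = (8 - 85/12)² = (11/12)² = 121/144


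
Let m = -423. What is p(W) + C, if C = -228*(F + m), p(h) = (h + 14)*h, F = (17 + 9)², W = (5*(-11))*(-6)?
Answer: 55836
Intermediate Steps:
W = 330 (W = -55*(-6) = 330)
F = 676 (F = 26² = 676)
p(h) = h*(14 + h) (p(h) = (14 + h)*h = h*(14 + h))
C = -57684 (C = -228*(676 - 423) = -228*253 = -57684)
p(W) + C = 330*(14 + 330) - 57684 = 330*344 - 57684 = 113520 - 57684 = 55836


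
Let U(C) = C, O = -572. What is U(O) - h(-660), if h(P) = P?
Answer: 88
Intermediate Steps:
U(O) - h(-660) = -572 - 1*(-660) = -572 + 660 = 88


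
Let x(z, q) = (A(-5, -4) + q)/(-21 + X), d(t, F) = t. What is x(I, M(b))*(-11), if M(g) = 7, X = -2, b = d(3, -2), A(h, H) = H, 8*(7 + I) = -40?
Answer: 33/23 ≈ 1.4348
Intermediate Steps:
I = -12 (I = -7 + (⅛)*(-40) = -7 - 5 = -12)
b = 3
x(z, q) = 4/23 - q/23 (x(z, q) = (-4 + q)/(-21 - 2) = (-4 + q)/(-23) = (-4 + q)*(-1/23) = 4/23 - q/23)
x(I, M(b))*(-11) = (4/23 - 1/23*7)*(-11) = (4/23 - 7/23)*(-11) = -3/23*(-11) = 33/23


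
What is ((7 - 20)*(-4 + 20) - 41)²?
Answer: 62001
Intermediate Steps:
((7 - 20)*(-4 + 20) - 41)² = (-13*16 - 41)² = (-208 - 41)² = (-249)² = 62001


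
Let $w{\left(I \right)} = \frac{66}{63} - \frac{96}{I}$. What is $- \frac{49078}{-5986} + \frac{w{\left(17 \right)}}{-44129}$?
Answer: $\frac{386593621073}{47151880629} \approx 8.1989$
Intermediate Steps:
$w{\left(I \right)} = \frac{22}{21} - \frac{96}{I}$ ($w{\left(I \right)} = 66 \cdot \frac{1}{63} - \frac{96}{I} = \frac{22}{21} - \frac{96}{I}$)
$- \frac{49078}{-5986} + \frac{w{\left(17 \right)}}{-44129} = - \frac{49078}{-5986} + \frac{\frac{22}{21} - \frac{96}{17}}{-44129} = \left(-49078\right) \left(- \frac{1}{5986}\right) + \left(\frac{22}{21} - \frac{96}{17}\right) \left(- \frac{1}{44129}\right) = \frac{24539}{2993} + \left(\frac{22}{21} - \frac{96}{17}\right) \left(- \frac{1}{44129}\right) = \frac{24539}{2993} - - \frac{1642}{15754053} = \frac{24539}{2993} + \frac{1642}{15754053} = \frac{386593621073}{47151880629}$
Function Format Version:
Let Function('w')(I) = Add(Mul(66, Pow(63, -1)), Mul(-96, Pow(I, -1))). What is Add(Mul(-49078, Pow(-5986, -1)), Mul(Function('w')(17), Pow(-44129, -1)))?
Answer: Rational(386593621073, 47151880629) ≈ 8.1989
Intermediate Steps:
Function('w')(I) = Add(Rational(22, 21), Mul(-96, Pow(I, -1))) (Function('w')(I) = Add(Mul(66, Rational(1, 63)), Mul(-96, Pow(I, -1))) = Add(Rational(22, 21), Mul(-96, Pow(I, -1))))
Add(Mul(-49078, Pow(-5986, -1)), Mul(Function('w')(17), Pow(-44129, -1))) = Add(Mul(-49078, Pow(-5986, -1)), Mul(Add(Rational(22, 21), Mul(-96, Pow(17, -1))), Pow(-44129, -1))) = Add(Mul(-49078, Rational(-1, 5986)), Mul(Add(Rational(22, 21), Mul(-96, Rational(1, 17))), Rational(-1, 44129))) = Add(Rational(24539, 2993), Mul(Add(Rational(22, 21), Rational(-96, 17)), Rational(-1, 44129))) = Add(Rational(24539, 2993), Mul(Rational(-1642, 357), Rational(-1, 44129))) = Add(Rational(24539, 2993), Rational(1642, 15754053)) = Rational(386593621073, 47151880629)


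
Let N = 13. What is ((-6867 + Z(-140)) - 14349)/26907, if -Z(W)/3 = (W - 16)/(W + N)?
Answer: -898300/1139063 ≈ -0.78863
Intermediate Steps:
Z(W) = -3*(-16 + W)/(13 + W) (Z(W) = -3*(W - 16)/(W + 13) = -3*(-16 + W)/(13 + W))
((-6867 + Z(-140)) - 14349)/26907 = ((-6867 + 3*(16 - 1*(-140))/(13 - 140)) - 14349)/26907 = ((-6867 + 3*(16 + 140)/(-127)) - 14349)*(1/26907) = ((-6867 + 3*(-1/127)*156) - 14349)*(1/26907) = ((-6867 - 468/127) - 14349)*(1/26907) = (-872577/127 - 14349)*(1/26907) = -2694900/127*1/26907 = -898300/1139063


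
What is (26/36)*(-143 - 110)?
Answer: -3289/18 ≈ -182.72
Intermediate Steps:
(26/36)*(-143 - 110) = (26*(1/36))*(-253) = (13/18)*(-253) = -3289/18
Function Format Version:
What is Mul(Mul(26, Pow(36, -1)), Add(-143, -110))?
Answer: Rational(-3289, 18) ≈ -182.72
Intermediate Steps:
Mul(Mul(26, Pow(36, -1)), Add(-143, -110)) = Mul(Mul(26, Rational(1, 36)), -253) = Mul(Rational(13, 18), -253) = Rational(-3289, 18)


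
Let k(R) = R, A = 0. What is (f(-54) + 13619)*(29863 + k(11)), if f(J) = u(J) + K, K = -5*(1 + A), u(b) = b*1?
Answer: 405091440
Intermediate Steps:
u(b) = b
K = -5 (K = -5*(1 + 0) = -5*1 = -5)
f(J) = -5 + J (f(J) = J - 5 = -5 + J)
(f(-54) + 13619)*(29863 + k(11)) = ((-5 - 54) + 13619)*(29863 + 11) = (-59 + 13619)*29874 = 13560*29874 = 405091440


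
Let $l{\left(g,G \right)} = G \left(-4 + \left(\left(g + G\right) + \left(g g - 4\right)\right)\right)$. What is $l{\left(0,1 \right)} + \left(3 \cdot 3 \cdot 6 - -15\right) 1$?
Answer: $62$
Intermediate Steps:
$l{\left(g,G \right)} = G \left(-8 + G + g + g^{2}\right)$ ($l{\left(g,G \right)} = G \left(-4 + \left(\left(G + g\right) + \left(g^{2} - 4\right)\right)\right) = G \left(-4 + \left(\left(G + g\right) + \left(-4 + g^{2}\right)\right)\right) = G \left(-4 + \left(-4 + G + g + g^{2}\right)\right) = G \left(-8 + G + g + g^{2}\right)$)
$l{\left(0,1 \right)} + \left(3 \cdot 3 \cdot 6 - -15\right) 1 = 1 \left(-8 + 1 + 0 + 0^{2}\right) + \left(3 \cdot 3 \cdot 6 - -15\right) 1 = 1 \left(-8 + 1 + 0 + 0\right) + \left(9 \cdot 6 + 15\right) 1 = 1 \left(-7\right) + \left(54 + 15\right) 1 = -7 + 69 \cdot 1 = -7 + 69 = 62$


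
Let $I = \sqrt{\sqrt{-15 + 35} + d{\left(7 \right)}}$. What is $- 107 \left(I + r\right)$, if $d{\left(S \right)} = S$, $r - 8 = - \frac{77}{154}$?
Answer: $- \frac{1605}{2} - 107 \sqrt{7 + 2 \sqrt{5}} \approx -1164.9$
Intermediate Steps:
$r = \frac{15}{2}$ ($r = 8 - \frac{77}{154} = 8 - \frac{1}{2} = \frac{15}{2} \approx 7.5$)
$I = \sqrt{7 + 2 \sqrt{5}}$ ($I = \sqrt{\sqrt{-15 + 35} + 7} = \sqrt{\sqrt{20} + 7} = \sqrt{2 \sqrt{5} + 7} = \sqrt{7 + 2 \sqrt{5}} \approx 3.3871$)
$- 107 \left(I + r\right) = - 107 \left(\sqrt{7 + 2 \sqrt{5}} + \frac{15}{2}\right) = - 107 \left(\frac{15}{2} + \sqrt{7 + 2 \sqrt{5}}\right) = - \frac{1605}{2} - 107 \sqrt{7 + 2 \sqrt{5}}$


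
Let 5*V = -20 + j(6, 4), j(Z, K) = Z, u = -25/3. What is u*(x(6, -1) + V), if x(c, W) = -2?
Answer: 40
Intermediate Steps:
u = -25/3 (u = -25*⅓ = -25/3 ≈ -8.3333)
V = -14/5 (V = (-20 + 6)/5 = (⅕)*(-14) = -14/5 ≈ -2.8000)
u*(x(6, -1) + V) = -25*(-2 - 14/5)/3 = -25/3*(-24/5) = 40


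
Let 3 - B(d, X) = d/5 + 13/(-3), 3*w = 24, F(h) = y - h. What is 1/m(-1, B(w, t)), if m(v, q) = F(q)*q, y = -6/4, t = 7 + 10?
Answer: -225/9331 ≈ -0.024113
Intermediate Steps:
t = 17
y = -3/2 (y = -6*¼ = -3/2 ≈ -1.5000)
F(h) = -3/2 - h
w = 8 (w = (⅓)*24 = 8)
B(d, X) = 22/3 - d/5 (B(d, X) = 3 - (d/5 + 13/(-3)) = 3 - (d*(⅕) + 13*(-⅓)) = 3 - (d/5 - 13/3) = 3 - (-13/3 + d/5) = 3 + (13/3 - d/5) = 22/3 - d/5)
m(v, q) = q*(-3/2 - q) (m(v, q) = (-3/2 - q)*q = q*(-3/2 - q))
1/m(-1, B(w, t)) = 1/(-(22/3 - ⅕*8)*(3 + 2*(22/3 - ⅕*8))/2) = 1/(-(22/3 - 8/5)*(3 + 2*(22/3 - 8/5))/2) = 1/(-½*86/15*(3 + 2*(86/15))) = 1/(-½*86/15*(3 + 172/15)) = 1/(-½*86/15*217/15) = 1/(-9331/225) = -225/9331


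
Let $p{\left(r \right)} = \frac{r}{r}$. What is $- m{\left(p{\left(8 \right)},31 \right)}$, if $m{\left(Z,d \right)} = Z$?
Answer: $-1$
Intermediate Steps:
$p{\left(r \right)} = 1$
$- m{\left(p{\left(8 \right)},31 \right)} = \left(-1\right) 1 = -1$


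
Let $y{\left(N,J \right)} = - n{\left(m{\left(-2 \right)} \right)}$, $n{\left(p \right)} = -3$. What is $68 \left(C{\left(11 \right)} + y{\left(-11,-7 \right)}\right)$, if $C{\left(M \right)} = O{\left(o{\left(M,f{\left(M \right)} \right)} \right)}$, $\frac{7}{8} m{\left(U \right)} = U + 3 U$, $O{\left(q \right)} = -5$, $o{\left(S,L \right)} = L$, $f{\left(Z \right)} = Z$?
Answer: $-136$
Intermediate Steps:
$m{\left(U \right)} = \frac{32 U}{7}$ ($m{\left(U \right)} = \frac{8 \left(U + 3 U\right)}{7} = \frac{8 \cdot 4 U}{7} = \frac{32 U}{7}$)
$y{\left(N,J \right)} = 3$ ($y{\left(N,J \right)} = \left(-1\right) \left(-3\right) = 3$)
$C{\left(M \right)} = -5$
$68 \left(C{\left(11 \right)} + y{\left(-11,-7 \right)}\right) = 68 \left(-5 + 3\right) = 68 \left(-2\right) = -136$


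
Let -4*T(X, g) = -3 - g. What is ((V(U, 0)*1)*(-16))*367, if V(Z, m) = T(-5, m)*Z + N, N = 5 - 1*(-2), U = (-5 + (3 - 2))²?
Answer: -111568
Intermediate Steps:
T(X, g) = ¾ + g/4 (T(X, g) = -(-3 - g)/4 = ¾ + g/4)
U = 16 (U = (-5 + 1)² = (-4)² = 16)
N = 7 (N = 5 + 2 = 7)
V(Z, m) = 7 + Z*(¾ + m/4) (V(Z, m) = (¾ + m/4)*Z + 7 = Z*(¾ + m/4) + 7 = 7 + Z*(¾ + m/4))
((V(U, 0)*1)*(-16))*367 = (((7 + (¼)*16*(3 + 0))*1)*(-16))*367 = (((7 + (¼)*16*3)*1)*(-16))*367 = (((7 + 12)*1)*(-16))*367 = ((19*1)*(-16))*367 = (19*(-16))*367 = -304*367 = -111568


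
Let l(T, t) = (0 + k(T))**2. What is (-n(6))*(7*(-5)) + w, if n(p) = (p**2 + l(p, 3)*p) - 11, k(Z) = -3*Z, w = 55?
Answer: 68970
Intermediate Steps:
l(T, t) = 9*T**2 (l(T, t) = (0 - 3*T)**2 = (-3*T)**2 = 9*T**2)
n(p) = -11 + p**2 + 9*p**3 (n(p) = (p**2 + (9*p**2)*p) - 11 = (p**2 + 9*p**3) - 11 = -11 + p**2 + 9*p**3)
(-n(6))*(7*(-5)) + w = (-(-11 + 6**2 + 9*6**3))*(7*(-5)) + 55 = -(-11 + 36 + 9*216)*(-35) + 55 = -(-11 + 36 + 1944)*(-35) + 55 = -1*1969*(-35) + 55 = -1969*(-35) + 55 = 68915 + 55 = 68970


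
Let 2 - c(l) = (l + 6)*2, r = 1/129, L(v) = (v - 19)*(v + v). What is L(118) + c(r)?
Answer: 3012664/129 ≈ 23354.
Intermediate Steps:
L(v) = 2*v*(-19 + v) (L(v) = (-19 + v)*(2*v) = 2*v*(-19 + v))
r = 1/129 ≈ 0.0077519
c(l) = -10 - 2*l (c(l) = 2 - (l + 6)*2 = 2 - (6 + l)*2 = 2 - (12 + 2*l) = 2 + (-12 - 2*l) = -10 - 2*l)
L(118) + c(r) = 2*118*(-19 + 118) + (-10 - 2*1/129) = 2*118*99 + (-10 - 2/129) = 23364 - 1292/129 = 3012664/129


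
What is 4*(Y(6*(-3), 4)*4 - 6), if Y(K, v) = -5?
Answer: -104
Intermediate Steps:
4*(Y(6*(-3), 4)*4 - 6) = 4*(-5*4 - 6) = 4*(-20 - 6) = 4*(-26) = -104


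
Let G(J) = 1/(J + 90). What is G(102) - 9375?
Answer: -1799999/192 ≈ -9375.0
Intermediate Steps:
G(J) = 1/(90 + J)
G(102) - 9375 = 1/(90 + 102) - 9375 = 1/192 - 9375 = -1799999/192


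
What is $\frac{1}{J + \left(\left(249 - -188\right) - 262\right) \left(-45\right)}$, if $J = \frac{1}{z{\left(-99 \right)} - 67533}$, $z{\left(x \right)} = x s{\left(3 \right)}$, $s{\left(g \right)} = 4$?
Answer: $- \frac{67929}{534940876} \approx -0.00012698$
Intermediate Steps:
$z{\left(x \right)} = 4 x$ ($z{\left(x \right)} = x 4 = 4 x$)
$J = - \frac{1}{67929}$ ($J = \frac{1}{4 \left(-99\right) - 67533} = \frac{1}{-396 - 67533} = \frac{1}{-67929} = - \frac{1}{67929} \approx -1.4721 \cdot 10^{-5}$)
$\frac{1}{J + \left(\left(249 - -188\right) - 262\right) \left(-45\right)} = \frac{1}{- \frac{1}{67929} + \left(\left(249 - -188\right) - 262\right) \left(-45\right)} = \frac{1}{- \frac{1}{67929} + \left(\left(249 + 188\right) - 262\right) \left(-45\right)} = \frac{1}{- \frac{1}{67929} + \left(437 - 262\right) \left(-45\right)} = \frac{1}{- \frac{1}{67929} + 175 \left(-45\right)} = \frac{1}{- \frac{1}{67929} - 7875} = \frac{1}{- \frac{534940876}{67929}} = - \frac{67929}{534940876}$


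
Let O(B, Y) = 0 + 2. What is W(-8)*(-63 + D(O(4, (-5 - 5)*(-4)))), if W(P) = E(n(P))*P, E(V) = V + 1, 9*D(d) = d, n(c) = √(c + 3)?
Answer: 4520/9 + 4520*I*√5/9 ≈ 502.22 + 1123.0*I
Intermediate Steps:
n(c) = √(3 + c)
O(B, Y) = 2
D(d) = d/9
E(V) = 1 + V
W(P) = P*(1 + √(3 + P)) (W(P) = (1 + √(3 + P))*P = P*(1 + √(3 + P)))
W(-8)*(-63 + D(O(4, (-5 - 5)*(-4)))) = (-8*(1 + √(3 - 8)))*(-63 + (⅑)*2) = (-8*(1 + √(-5)))*(-63 + 2/9) = -8*(1 + I*√5)*(-565/9) = (-8 - 8*I*√5)*(-565/9) = 4520/9 + 4520*I*√5/9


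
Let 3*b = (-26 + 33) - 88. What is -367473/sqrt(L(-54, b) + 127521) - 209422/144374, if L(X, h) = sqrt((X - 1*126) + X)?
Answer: -104711/72187 - 122491*sqrt(3)/sqrt(42507 + I*sqrt(26)) ≈ -1030.5 + 0.061721*I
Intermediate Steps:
b = -27 (b = ((-26 + 33) - 88)/3 = (7 - 88)/3 = (1/3)*(-81) = -27)
L(X, h) = sqrt(-126 + 2*X) (L(X, h) = sqrt((X - 126) + X) = sqrt((-126 + X) + X) = sqrt(-126 + 2*X))
-367473/sqrt(L(-54, b) + 127521) - 209422/144374 = -367473/sqrt(sqrt(-126 + 2*(-54)) + 127521) - 209422/144374 = -367473/sqrt(sqrt(-126 - 108) + 127521) - 209422*1/144374 = -367473/sqrt(sqrt(-234) + 127521) - 104711/72187 = -367473/sqrt(3*I*sqrt(26) + 127521) - 104711/72187 = -367473/sqrt(127521 + 3*I*sqrt(26)) - 104711/72187 = -104711/72187 - 367473/sqrt(127521 + 3*I*sqrt(26))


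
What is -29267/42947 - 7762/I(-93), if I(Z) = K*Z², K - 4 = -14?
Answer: -1098974108/1857243015 ≈ -0.59172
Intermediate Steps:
K = -10 (K = 4 - 14 = -10)
I(Z) = -10*Z²
-29267/42947 - 7762/I(-93) = -29267/42947 - 7762/((-10*(-93)²)) = -29267*1/42947 - 7762/((-10*8649)) = -29267/42947 - 7762/(-86490) = -29267/42947 - 7762*(-1/86490) = -29267/42947 + 3881/43245 = -1098974108/1857243015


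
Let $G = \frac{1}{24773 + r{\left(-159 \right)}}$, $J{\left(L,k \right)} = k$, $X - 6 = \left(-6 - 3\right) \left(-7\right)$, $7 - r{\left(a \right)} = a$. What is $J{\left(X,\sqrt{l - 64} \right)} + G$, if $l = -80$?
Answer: $\frac{1}{24939} + 12 i \approx 4.0098 \cdot 10^{-5} + 12.0 i$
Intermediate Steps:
$r{\left(a \right)} = 7 - a$
$X = 69$ ($X = 6 + \left(-6 - 3\right) \left(-7\right) = 6 - -63 = 6 + 63 = 69$)
$G = \frac{1}{24939}$ ($G = \frac{1}{24773 + \left(7 - -159\right)} = \frac{1}{24773 + \left(7 + 159\right)} = \frac{1}{24773 + 166} = \frac{1}{24939} \approx 4.0098 \cdot 10^{-5}$)
$J{\left(X,\sqrt{l - 64} \right)} + G = \sqrt{-80 - 64} + \frac{1}{24939} = \sqrt{-144} + \frac{1}{24939} = 12 i + \frac{1}{24939} = \frac{1}{24939} + 12 i$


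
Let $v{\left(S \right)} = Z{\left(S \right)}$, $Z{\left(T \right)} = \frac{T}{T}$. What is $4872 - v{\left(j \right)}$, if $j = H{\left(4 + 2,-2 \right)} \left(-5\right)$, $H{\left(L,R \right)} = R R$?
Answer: $4871$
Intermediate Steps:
$Z{\left(T \right)} = 1$
$H{\left(L,R \right)} = R^{2}$
$j = -20$ ($j = \left(-2\right)^{2} \left(-5\right) = 4 \left(-5\right) = -20$)
$v{\left(S \right)} = 1$
$4872 - v{\left(j \right)} = 4872 - 1 = 4871$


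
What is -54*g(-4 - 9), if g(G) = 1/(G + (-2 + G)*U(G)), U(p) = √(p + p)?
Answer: 54/463 - 810*I*√26/6019 ≈ 0.11663 - 0.68619*I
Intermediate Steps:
U(p) = √2*√p (U(p) = √(2*p) = √2*√p)
g(G) = 1/(G + √2*√G*(-2 + G)) (g(G) = 1/(G + (-2 + G)*(√2*√G)) = 1/(G + √2*√G*(-2 + G)))
-54*g(-4 - 9) = -54/((-4 - 9) + √2*(-4 - 9)^(3/2) - 2*√2*√(-4 - 9)) = -54/(-13 + √2*(-13)^(3/2) - 2*√2*√(-13)) = -54/(-13 + √2*(-13*I*√13) - 2*√2*I*√13) = -54/(-13 - 13*I*√26 - 2*I*√26) = -54/(-13 - 15*I*√26)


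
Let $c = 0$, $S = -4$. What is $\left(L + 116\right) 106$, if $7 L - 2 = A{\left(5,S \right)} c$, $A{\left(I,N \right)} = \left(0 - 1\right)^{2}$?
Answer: $\frac{86284}{7} \approx 12326.0$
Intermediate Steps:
$A{\left(I,N \right)} = 1$ ($A{\left(I,N \right)} = \left(-1\right)^{2} = 1$)
$L = \frac{2}{7}$ ($L = \frac{2}{7} + \frac{1 \cdot 0}{7} = \frac{2}{7} + \frac{1}{7} \cdot 0 = \frac{2}{7} + 0 = \frac{2}{7} \approx 0.28571$)
$\left(L + 116\right) 106 = \left(\frac{2}{7} + 116\right) 106 = \frac{814}{7} \cdot 106 = \frac{86284}{7}$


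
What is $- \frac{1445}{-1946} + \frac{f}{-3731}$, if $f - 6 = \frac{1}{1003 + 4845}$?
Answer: $\frac{2247143569}{3032825432} \approx 0.74094$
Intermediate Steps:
$f = \frac{35089}{5848}$ ($f = 6 + \frac{1}{1003 + 4845} = 6 + \frac{1}{5848} = \frac{35089}{5848} \approx 6.0002$)
$- \frac{1445}{-1946} + \frac{f}{-3731} = - \frac{1445}{-1946} + \frac{35089}{5848 \left(-3731\right)} = \left(-1445\right) \left(- \frac{1}{1946}\right) + \frac{35089}{5848} \left(- \frac{1}{3731}\right) = \frac{1445}{1946} - \frac{35089}{21818888} = \frac{2247143569}{3032825432}$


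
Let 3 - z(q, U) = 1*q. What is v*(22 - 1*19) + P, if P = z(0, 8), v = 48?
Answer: 147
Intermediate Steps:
z(q, U) = 3 - q
P = 3 (P = 3 - 1*0 = 3 + 0 = 3)
v*(22 - 1*19) + P = 48*(22 - 1*19) + 3 = 48*(22 - 19) + 3 = 48*3 + 3 = 144 + 3 = 147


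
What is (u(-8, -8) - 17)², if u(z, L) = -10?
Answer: 729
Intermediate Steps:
(u(-8, -8) - 17)² = (-10 - 17)² = (-27)² = 729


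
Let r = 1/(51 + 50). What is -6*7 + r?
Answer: -4241/101 ≈ -41.990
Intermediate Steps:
r = 1/101 ≈ 0.0099010
-6*7 + r = -6*7 + 1/101 = -42 + 1/101 = -4241/101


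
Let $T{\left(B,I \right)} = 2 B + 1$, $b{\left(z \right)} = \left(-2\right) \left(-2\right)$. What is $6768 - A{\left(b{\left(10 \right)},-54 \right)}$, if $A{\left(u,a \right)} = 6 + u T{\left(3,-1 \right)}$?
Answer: $6734$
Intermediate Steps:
$b{\left(z \right)} = 4$
$T{\left(B,I \right)} = 1 + 2 B$
$A{\left(u,a \right)} = 6 + 7 u$ ($A{\left(u,a \right)} = 6 + u \left(1 + 2 \cdot 3\right) = 6 + u \left(1 + 6\right) = 6 + u 7 = 6 + 7 u$)
$6768 - A{\left(b{\left(10 \right)},-54 \right)} = 6768 - \left(6 + 7 \cdot 4\right) = 6768 - \left(6 + 28\right) = 6768 - 34 = 6734$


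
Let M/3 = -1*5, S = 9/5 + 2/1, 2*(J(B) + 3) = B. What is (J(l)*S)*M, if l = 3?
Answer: 171/2 ≈ 85.500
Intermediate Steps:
J(B) = -3 + B/2
S = 19/5 (S = 9*(1/5) + 2*1 = 9/5 + 2 = 19/5 ≈ 3.8000)
M = -15 (M = 3*(-1*5) = 3*(-5) = -15)
(J(l)*S)*M = ((-3 + (1/2)*3)*(19/5))*(-15) = ((-3 + 3/2)*(19/5))*(-15) = -3/2*19/5*(-15) = -57/10*(-15) = 171/2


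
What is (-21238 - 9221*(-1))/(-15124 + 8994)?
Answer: 12017/6130 ≈ 1.9604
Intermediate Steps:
(-21238 - 9221*(-1))/(-15124 + 8994) = (-21238 + 9221)/(-6130) = -12017*(-1/6130) = 12017/6130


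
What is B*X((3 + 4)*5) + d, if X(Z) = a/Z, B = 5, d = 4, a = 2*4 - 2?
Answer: 34/7 ≈ 4.8571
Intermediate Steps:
a = 6 (a = 8 - 2 = 6)
X(Z) = 6/Z
B*X((3 + 4)*5) + d = 5*(6/(((3 + 4)*5))) + 4 = 5*(6/((7*5))) + 4 = 5*(6/35) + 4 = 6/7 + 4 = 34/7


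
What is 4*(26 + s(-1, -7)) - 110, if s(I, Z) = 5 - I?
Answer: 18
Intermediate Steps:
4*(26 + s(-1, -7)) - 110 = 4*(26 + (5 - 1*(-1))) - 110 = 4*(26 + (5 + 1)) - 110 = 4*(26 + 6) - 110 = 4*32 - 110 = 128 - 110 = 18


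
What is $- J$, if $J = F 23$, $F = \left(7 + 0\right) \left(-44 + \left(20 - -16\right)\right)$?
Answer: $1288$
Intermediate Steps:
$F = -56$ ($F = 7 \left(-44 + \left(20 + 16\right)\right) = 7 \left(-44 + 36\right) = 7 \left(-8\right) = -56$)
$J = -1288$ ($J = \left(-56\right) 23 = -1288$)
$- J = \left(-1\right) \left(-1288\right) = 1288$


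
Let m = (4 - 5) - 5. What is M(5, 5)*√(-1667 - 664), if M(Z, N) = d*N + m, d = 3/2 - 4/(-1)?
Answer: 129*I*√259/2 ≈ 1038.0*I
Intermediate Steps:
m = -6 (m = -1 - 5 = -6)
d = 11/2 (d = 3*(½) - 4*(-1) = 3/2 + 4 = 11/2 ≈ 5.5000)
M(Z, N) = -6 + 11*N/2 (M(Z, N) = 11*N/2 - 6 = -6 + 11*N/2)
M(5, 5)*√(-1667 - 664) = (-6 + (11/2)*5)*√(-1667 - 664) = (-6 + 55/2)*√(-2331) = 43*(3*I*√259)/2 = 129*I*√259/2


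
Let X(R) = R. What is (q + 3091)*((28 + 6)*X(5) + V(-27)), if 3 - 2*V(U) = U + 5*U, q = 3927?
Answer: 1772045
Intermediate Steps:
V(U) = 3/2 - 3*U (V(U) = 3/2 - (U + 5*U)/2 = 3/2 - 3*U)
(q + 3091)*((28 + 6)*X(5) + V(-27)) = (3927 + 3091)*((28 + 6)*5 + (3/2 - 3*(-27))) = 7018*(34*5 + (3/2 + 81)) = 7018*(170 + 165/2) = 7018*(505/2) = 1772045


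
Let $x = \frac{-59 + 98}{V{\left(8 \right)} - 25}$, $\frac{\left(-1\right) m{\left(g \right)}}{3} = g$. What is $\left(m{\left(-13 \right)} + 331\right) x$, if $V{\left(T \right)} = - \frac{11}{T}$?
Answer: $- \frac{115440}{211} \approx -547.11$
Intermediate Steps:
$m{\left(g \right)} = - 3 g$
$x = - \frac{312}{211}$ ($x = \frac{-59 + 98}{- \frac{11}{8} - 25} = \frac{39}{\left(-11\right) \frac{1}{8} - 25} = \frac{39}{- \frac{11}{8} - 25} = \frac{39}{- \frac{211}{8}} = 39 \left(- \frac{8}{211}\right) = - \frac{312}{211} \approx -1.4787$)
$\left(m{\left(-13 \right)} + 331\right) x = \left(\left(-3\right) \left(-13\right) + 331\right) \left(- \frac{312}{211}\right) = \left(39 + 331\right) \left(- \frac{312}{211}\right) = 370 \left(- \frac{312}{211}\right) = - \frac{115440}{211}$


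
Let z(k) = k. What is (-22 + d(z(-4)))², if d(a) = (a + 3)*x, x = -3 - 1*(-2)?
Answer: 441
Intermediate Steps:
x = -1 (x = -3 + 2 = -1)
d(a) = -3 - a (d(a) = (a + 3)*(-1) = (3 + a)*(-1) = -3 - a)
(-22 + d(z(-4)))² = (-22 + (-3 - 1*(-4)))² = (-22 + (-3 + 4))² = (-22 + 1)² = (-21)² = 441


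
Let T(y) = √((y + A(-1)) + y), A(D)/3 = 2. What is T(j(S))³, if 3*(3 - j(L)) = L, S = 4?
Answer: 56*√21/9 ≈ 28.514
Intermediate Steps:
A(D) = 6 (A(D) = 3*2 = 6)
j(L) = 3 - L/3
T(y) = √(6 + 2*y) (T(y) = √((y + 6) + y) = √((6 + y) + y) = √(6 + 2*y))
T(j(S))³ = (√(6 + 2*(3 - ⅓*4)))³ = (√(6 + 2*(3 - 4/3)))³ = (√(6 + 2*(5/3)))³ = (√(6 + 10/3))³ = (√(28/3))³ = (2*√21/3)³ = 56*√21/9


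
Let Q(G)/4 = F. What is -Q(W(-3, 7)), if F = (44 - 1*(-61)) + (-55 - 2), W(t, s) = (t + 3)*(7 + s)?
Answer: -192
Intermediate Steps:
W(t, s) = (3 + t)*(7 + s)
F = 48 (F = (44 + 61) - 57 = 105 - 57 = 48)
Q(G) = 192 (Q(G) = 4*48 = 192)
-Q(W(-3, 7)) = -1*192 = -192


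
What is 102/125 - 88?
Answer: -10898/125 ≈ -87.184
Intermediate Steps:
102/125 - 88 = -10898/125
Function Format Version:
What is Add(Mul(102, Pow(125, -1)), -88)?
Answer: Rational(-10898, 125) ≈ -87.184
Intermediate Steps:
Add(Mul(102, Pow(125, -1)), -88) = Add(Mul(102, Rational(1, 125)), -88) = Add(Rational(102, 125), -88) = Rational(-10898, 125)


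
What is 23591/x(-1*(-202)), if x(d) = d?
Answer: 23591/202 ≈ 116.79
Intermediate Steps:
23591/x(-1*(-202)) = 23591/((-1*(-202))) = 23591/202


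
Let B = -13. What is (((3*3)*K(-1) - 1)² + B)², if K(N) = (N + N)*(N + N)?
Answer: 1468944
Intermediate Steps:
K(N) = 4*N² (K(N) = (2*N)*(2*N) = 4*N²)
(((3*3)*K(-1) - 1)² + B)² = (((3*3)*(4*(-1)²) - 1)² - 13)² = ((9*(4*1) - 1)² - 13)² = ((9*4 - 1)² - 13)² = ((36 - 1)² - 13)² = (35² - 13)² = (1225 - 13)² = 1212² = 1468944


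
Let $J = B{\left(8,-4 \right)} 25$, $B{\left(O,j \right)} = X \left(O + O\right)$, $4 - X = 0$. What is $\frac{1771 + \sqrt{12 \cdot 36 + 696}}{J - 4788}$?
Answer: $- \frac{1771}{3188} - \frac{\sqrt{282}}{1594} \approx -0.56606$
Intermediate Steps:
$X = 4$ ($X = 4 - 0 = 4 + 0 = 4$)
$B{\left(O,j \right)} = 8 O$ ($B{\left(O,j \right)} = 4 \left(O + O\right) = 4 \cdot 2 O = 8 O$)
$J = 1600$ ($J = 8 \cdot 8 \cdot 25 = 64 \cdot 25 = 1600$)
$\frac{1771 + \sqrt{12 \cdot 36 + 696}}{J - 4788} = \frac{1771 + \sqrt{12 \cdot 36 + 696}}{1600 - 4788} = \frac{1771 + \sqrt{432 + 696}}{-3188} = \left(1771 + \sqrt{1128}\right) \left(- \frac{1}{3188}\right) = \left(1771 + 2 \sqrt{282}\right) \left(- \frac{1}{3188}\right) = - \frac{1771}{3188} - \frac{\sqrt{282}}{1594}$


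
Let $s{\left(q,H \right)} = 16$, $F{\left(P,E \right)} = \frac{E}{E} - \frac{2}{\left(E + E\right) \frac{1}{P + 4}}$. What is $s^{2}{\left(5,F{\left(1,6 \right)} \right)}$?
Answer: $256$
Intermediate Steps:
$F{\left(P,E \right)} = 1 - \frac{4 + P}{E}$ ($F{\left(P,E \right)} = 1 - \frac{2}{2 E \frac{1}{4 + P}} = 1 - 2 \frac{4 + P}{2 E} = 1 - \frac{4 + P}{E}$)
$s^{2}{\left(5,F{\left(1,6 \right)} \right)} = 16^{2} = 256$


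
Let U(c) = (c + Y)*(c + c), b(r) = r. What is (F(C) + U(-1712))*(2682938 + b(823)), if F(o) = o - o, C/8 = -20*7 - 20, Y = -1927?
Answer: 33439490299296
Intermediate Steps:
C = -1280 (C = 8*(-20*7 - 20) = 8*(-140 - 20) = 8*(-160) = -1280)
U(c) = 2*c*(-1927 + c) (U(c) = (c - 1927)*(c + c) = (-1927 + c)*(2*c) = 2*c*(-1927 + c))
F(o) = 0
(F(C) + U(-1712))*(2682938 + b(823)) = (0 + 2*(-1712)*(-1927 - 1712))*(2682938 + 823) = (0 + 2*(-1712)*(-3639))*2683761 = (0 + 12459936)*2683761 = 12459936*2683761 = 33439490299296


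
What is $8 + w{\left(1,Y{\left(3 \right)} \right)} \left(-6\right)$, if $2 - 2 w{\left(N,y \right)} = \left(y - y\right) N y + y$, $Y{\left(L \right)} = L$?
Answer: $11$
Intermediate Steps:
$w{\left(N,y \right)} = 1 - \frac{y}{2}$ ($w{\left(N,y \right)} = 1 - \frac{\left(y - y\right) N y + y}{2} = 1 - \frac{0 N y + y}{2} = 1 - \frac{0 y + y}{2} = 1 - \frac{0 + y}{2} = 1 - \frac{y}{2}$)
$8 + w{\left(1,Y{\left(3 \right)} \right)} \left(-6\right) = 8 + \left(1 - \frac{3}{2}\right) \left(-6\right) = 8 - -3 = 8 + 3 = 11$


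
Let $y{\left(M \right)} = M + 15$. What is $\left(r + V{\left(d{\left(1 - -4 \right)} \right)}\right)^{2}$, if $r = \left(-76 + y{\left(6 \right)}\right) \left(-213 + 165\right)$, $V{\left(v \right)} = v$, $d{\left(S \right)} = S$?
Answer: $6996025$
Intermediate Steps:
$y{\left(M \right)} = 15 + M$
$r = 2640$ ($r = \left(-76 + \left(15 + 6\right)\right) \left(-213 + 165\right) = \left(-76 + 21\right) \left(-48\right) = \left(-55\right) \left(-48\right) = 2640$)
$\left(r + V{\left(d{\left(1 - -4 \right)} \right)}\right)^{2} = \left(2640 + \left(1 - -4\right)\right)^{2} = \left(2640 + \left(1 + 4\right)\right)^{2} = \left(2640 + 5\right)^{2} = 2645^{2} = 6996025$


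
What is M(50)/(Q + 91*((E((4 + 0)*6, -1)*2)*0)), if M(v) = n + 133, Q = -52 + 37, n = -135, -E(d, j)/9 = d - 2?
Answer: 2/15 ≈ 0.13333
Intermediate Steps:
E(d, j) = 18 - 9*d (E(d, j) = -9*(d - 2) = -9*(-2 + d) = 18 - 9*d)
Q = -15
M(v) = -2 (M(v) = -135 + 133 = -2)
M(50)/(Q + 91*((E((4 + 0)*6, -1)*2)*0)) = -2/(-15 + 91*(((18 - 9*(4 + 0)*6)*2)*0)) = -2/(-15 + 91*(((18 - 36*6)*2)*0)) = -2/(-15 + 91*(((18 - 9*24)*2)*0)) = -2/(-15 + 91*(((18 - 216)*2)*0)) = -2/(-15 + 91*(-198*2*0)) = -2/(-15 + 91*(-396*0)) = -2/(-15 + 91*0) = -2/(-15 + 0) = -2/(-15) = -2*(-1/15) = 2/15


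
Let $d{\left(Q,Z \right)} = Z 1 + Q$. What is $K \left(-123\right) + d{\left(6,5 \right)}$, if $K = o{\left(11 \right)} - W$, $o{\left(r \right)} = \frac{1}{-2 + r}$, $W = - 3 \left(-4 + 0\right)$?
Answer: $\frac{4420}{3} \approx 1473.3$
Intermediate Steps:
$W = 12$ ($W = \left(-3\right) \left(-4\right) = 12$)
$d{\left(Q,Z \right)} = Q + Z$ ($d{\left(Q,Z \right)} = Z + Q = Q + Z$)
$K = - \frac{107}{9}$ ($K = \frac{1}{-2 + 11} - 12 = \frac{1}{9} - 12 = - \frac{107}{9} \approx -11.889$)
$K \left(-123\right) + d{\left(6,5 \right)} = \left(- \frac{107}{9}\right) \left(-123\right) + \left(6 + 5\right) = \frac{4387}{3} + 11 = \frac{4420}{3}$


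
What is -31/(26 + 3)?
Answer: -31/29 ≈ -1.0690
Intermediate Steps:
-31/(26 + 3) = -31/29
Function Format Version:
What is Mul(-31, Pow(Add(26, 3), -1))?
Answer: Rational(-31, 29) ≈ -1.0690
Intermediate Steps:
Mul(-31, Pow(Add(26, 3), -1)) = Mul(-31, Pow(29, -1)) = Mul(-31, Rational(1, 29)) = Rational(-31, 29)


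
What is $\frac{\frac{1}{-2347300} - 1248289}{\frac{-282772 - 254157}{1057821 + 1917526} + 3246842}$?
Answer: $- \frac{8718090337603561247}{22676047209144188500} \approx -0.38446$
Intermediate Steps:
$\frac{\frac{1}{-2347300} - 1248289}{\frac{-282772 - 254157}{1057821 + 1917526} + 3246842} = \frac{- \frac{1}{2347300} - 1248289}{- \frac{536929}{2975347} + 3246842} = - \frac{2930108769701}{2347300 \left(\left(-536929\right) \frac{1}{2975347} + 3246842\right)} = - \frac{2930108769701}{2347300 \left(- \frac{536929}{2975347} + 3246842\right)} = - \frac{2930108769701}{2347300 \cdot \frac{9660481067245}{2975347}} = \left(- \frac{2930108769701}{2347300}\right) \frac{2975347}{9660481067245} = - \frac{8718090337603561247}{22676047209144188500}$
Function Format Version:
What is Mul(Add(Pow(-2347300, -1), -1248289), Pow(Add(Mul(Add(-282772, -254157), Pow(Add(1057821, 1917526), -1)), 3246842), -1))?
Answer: Rational(-8718090337603561247, 22676047209144188500) ≈ -0.38446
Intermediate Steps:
Mul(Add(Pow(-2347300, -1), -1248289), Pow(Add(Mul(Add(-282772, -254157), Pow(Add(1057821, 1917526), -1)), 3246842), -1)) = Mul(Add(Rational(-1, 2347300), -1248289), Pow(Add(Mul(-536929, Pow(2975347, -1)), 3246842), -1)) = Mul(Rational(-2930108769701, 2347300), Pow(Add(Mul(-536929, Rational(1, 2975347)), 3246842), -1)) = Mul(Rational(-2930108769701, 2347300), Pow(Add(Rational(-536929, 2975347), 3246842), -1)) = Mul(Rational(-2930108769701, 2347300), Pow(Rational(9660481067245, 2975347), -1)) = Mul(Rational(-2930108769701, 2347300), Rational(2975347, 9660481067245)) = Rational(-8718090337603561247, 22676047209144188500)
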